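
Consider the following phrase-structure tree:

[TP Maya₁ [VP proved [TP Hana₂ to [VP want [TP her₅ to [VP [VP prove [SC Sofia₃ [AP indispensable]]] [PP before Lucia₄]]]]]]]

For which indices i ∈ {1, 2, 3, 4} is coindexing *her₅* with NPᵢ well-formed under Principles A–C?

*her* is a pronoun, so Principle B applies: it must be free in its binding domain.
Binding domain of *her₅*: the embedded TP, whose subject is Hana₂.
*Maya₁* c-commands the pronoun but from outside its binding domain, and is not c-commanded by it → coindexation permitted.
*Hana₂* c-commands the pronoun within its binding domain → coindexation would violate Principle B.
*Sofia₃*: the pronoun c-commands this R-expression → coindexation would violate Principle C on *Sofia₃*.
*Lucia₄*: the pronoun c-commands this R-expression → coindexation would violate Principle C on *Lucia₄*.

{1}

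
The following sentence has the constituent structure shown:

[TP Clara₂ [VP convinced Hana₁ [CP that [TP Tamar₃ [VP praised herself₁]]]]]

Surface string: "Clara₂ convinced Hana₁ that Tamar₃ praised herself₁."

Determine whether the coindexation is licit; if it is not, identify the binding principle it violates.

The two coindexed NPs are *Hana₁* and *herself₁*.
*herself₁* is an anaphor. Principle A requires it to be bound within its binding domain — the embedded TP, whose subject is Tamar₃.
Within that domain it is c-commanded by *Tamar₃*, which does not share its index.
*Hana₁* does c-command the anaphor, but from outside its binding domain.
The anaphor is unbound in its domain → Principle A violation.

Principle A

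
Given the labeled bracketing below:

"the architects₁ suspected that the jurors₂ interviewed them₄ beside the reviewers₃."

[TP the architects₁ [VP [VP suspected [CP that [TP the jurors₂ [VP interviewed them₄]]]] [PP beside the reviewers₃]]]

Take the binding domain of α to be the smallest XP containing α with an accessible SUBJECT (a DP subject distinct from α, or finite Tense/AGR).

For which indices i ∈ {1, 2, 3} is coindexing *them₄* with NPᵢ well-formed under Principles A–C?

{1, 3}

*them* is a pronoun, so Principle B applies: it must be free in its binding domain.
Binding domain of *them₄*: the embedded TP, whose subject is the jurors₂.
*the architects₁* c-commands the pronoun but from outside its binding domain, and is not c-commanded by it → coindexation permitted.
*the jurors₂* c-commands the pronoun within its binding domain → coindexation would violate Principle B.
*the reviewers₃* and the pronoun do not c-command one another → neither Principle B nor Principle C is at stake; coindexation permitted.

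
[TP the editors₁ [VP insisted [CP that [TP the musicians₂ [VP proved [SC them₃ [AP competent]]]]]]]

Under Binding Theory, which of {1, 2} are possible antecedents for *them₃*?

*them* is a pronoun, so Principle B applies: it must be free in its binding domain.
Binding domain of *them₃*: the embedded TP, whose subject is the musicians₂.
*the editors₁* c-commands the pronoun but from outside its binding domain, and is not c-commanded by it → coindexation permitted.
*the musicians₂* c-commands the pronoun within its binding domain → coindexation would violate Principle B.

{1}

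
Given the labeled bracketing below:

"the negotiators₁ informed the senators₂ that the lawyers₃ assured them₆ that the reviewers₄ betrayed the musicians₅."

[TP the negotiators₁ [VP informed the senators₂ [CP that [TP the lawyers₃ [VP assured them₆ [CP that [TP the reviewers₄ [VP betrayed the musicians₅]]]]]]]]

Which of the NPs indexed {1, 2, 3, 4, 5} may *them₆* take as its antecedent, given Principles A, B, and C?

*them* is a pronoun, so Principle B applies: it must be free in its binding domain.
Binding domain of *them₆*: the embedded TP, whose subject is the lawyers₃.
*the negotiators₁* c-commands the pronoun but from outside its binding domain, and is not c-commanded by it → coindexation permitted.
*the senators₂* c-commands the pronoun but from outside its binding domain, and is not c-commanded by it → coindexation permitted.
*the lawyers₃* c-commands the pronoun within its binding domain → coindexation would violate Principle B.
*the reviewers₄*: the pronoun c-commands this R-expression → coindexation would violate Principle C on *the reviewers₄*.
*the musicians₅*: the pronoun c-commands this R-expression → coindexation would violate Principle C on *the musicians₅*.

{1, 2}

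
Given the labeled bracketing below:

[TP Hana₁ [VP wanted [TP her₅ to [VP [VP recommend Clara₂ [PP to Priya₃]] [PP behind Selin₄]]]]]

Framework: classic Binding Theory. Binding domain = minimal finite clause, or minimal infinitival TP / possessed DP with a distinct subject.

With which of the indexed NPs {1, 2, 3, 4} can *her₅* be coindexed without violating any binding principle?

none

*her* is a pronoun, so Principle B applies: it must be free in its binding domain.
Binding domain of *her₅*: the matrix TP, whose subject is Hana₁.
*Hana₁* c-commands the pronoun within its binding domain → coindexation would violate Principle B.
*Clara₂*: the pronoun c-commands this R-expression → coindexation would violate Principle C on *Clara₂*.
*Priya₃*: the pronoun c-commands this R-expression → coindexation would violate Principle C on *Priya₃*.
*Selin₄*: the pronoun c-commands this R-expression → coindexation would violate Principle C on *Selin₄*.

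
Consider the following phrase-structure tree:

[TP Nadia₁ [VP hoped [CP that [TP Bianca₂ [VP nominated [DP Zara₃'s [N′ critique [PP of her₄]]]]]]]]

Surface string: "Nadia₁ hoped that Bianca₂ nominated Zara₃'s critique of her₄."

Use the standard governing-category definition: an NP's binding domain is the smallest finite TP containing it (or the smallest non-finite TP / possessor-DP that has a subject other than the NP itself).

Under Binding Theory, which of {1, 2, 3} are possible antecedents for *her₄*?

*her* is a pronoun, so Principle B applies: it must be free in its binding domain.
Binding domain of *her₄*: the possessed DP, whose subject is Zara₃.
*Nadia₁* c-commands the pronoun but from outside its binding domain, and is not c-commanded by it → coindexation permitted.
*Bianca₂* c-commands the pronoun but from outside its binding domain, and is not c-commanded by it → coindexation permitted.
*Zara₃* c-commands the pronoun within its binding domain → coindexation would violate Principle B.

{1, 2}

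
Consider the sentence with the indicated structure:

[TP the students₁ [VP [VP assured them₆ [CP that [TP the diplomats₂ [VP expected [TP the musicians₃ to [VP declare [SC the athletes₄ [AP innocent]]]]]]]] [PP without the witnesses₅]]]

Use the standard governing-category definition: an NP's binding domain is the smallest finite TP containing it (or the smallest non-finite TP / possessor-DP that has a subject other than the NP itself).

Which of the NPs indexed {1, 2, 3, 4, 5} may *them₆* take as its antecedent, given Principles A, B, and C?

{5}

*them* is a pronoun, so Principle B applies: it must be free in its binding domain.
Binding domain of *them₆*: the matrix TP, whose subject is the students₁.
*the students₁* c-commands the pronoun within its binding domain → coindexation would violate Principle B.
*the diplomats₂*: the pronoun c-commands this R-expression → coindexation would violate Principle C on *the diplomats₂*.
*the musicians₃*: the pronoun c-commands this R-expression → coindexation would violate Principle C on *the musicians₃*.
*the athletes₄*: the pronoun c-commands this R-expression → coindexation would violate Principle C on *the athletes₄*.
*the witnesses₅* and the pronoun do not c-command one another → neither Principle B nor Principle C is at stake; coindexation permitted.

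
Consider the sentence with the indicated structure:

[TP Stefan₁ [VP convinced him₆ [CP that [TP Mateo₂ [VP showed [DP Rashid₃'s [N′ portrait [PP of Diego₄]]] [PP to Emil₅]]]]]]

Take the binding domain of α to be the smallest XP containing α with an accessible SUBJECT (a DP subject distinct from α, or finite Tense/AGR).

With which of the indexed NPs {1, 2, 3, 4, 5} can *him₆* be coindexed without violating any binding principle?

none

*him* is a pronoun, so Principle B applies: it must be free in its binding domain.
Binding domain of *him₆*: the matrix TP, whose subject is Stefan₁.
*Stefan₁* c-commands the pronoun within its binding domain → coindexation would violate Principle B.
*Mateo₂*: the pronoun c-commands this R-expression → coindexation would violate Principle C on *Mateo₂*.
*Rashid₃*: the pronoun c-commands this R-expression → coindexation would violate Principle C on *Rashid₃*.
*Diego₄*: the pronoun c-commands this R-expression → coindexation would violate Principle C on *Diego₄*.
*Emil₅*: the pronoun c-commands this R-expression → coindexation would violate Principle C on *Emil₅*.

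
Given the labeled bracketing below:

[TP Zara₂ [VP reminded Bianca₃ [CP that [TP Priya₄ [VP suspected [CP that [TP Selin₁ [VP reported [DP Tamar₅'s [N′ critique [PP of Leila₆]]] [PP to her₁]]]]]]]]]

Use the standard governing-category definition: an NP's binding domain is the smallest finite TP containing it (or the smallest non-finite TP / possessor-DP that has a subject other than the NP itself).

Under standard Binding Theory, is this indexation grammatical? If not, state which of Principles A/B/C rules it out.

The two coindexed NPs are *Selin₁* and *her₁*.
*her₁* is a pronoun. Its binding domain is the embedded TP, whose subject is Selin₁.
*Selin₁* c-commands it within that domain and carries the same index.
The pronoun is locally bound → Principle B violation.

Principle B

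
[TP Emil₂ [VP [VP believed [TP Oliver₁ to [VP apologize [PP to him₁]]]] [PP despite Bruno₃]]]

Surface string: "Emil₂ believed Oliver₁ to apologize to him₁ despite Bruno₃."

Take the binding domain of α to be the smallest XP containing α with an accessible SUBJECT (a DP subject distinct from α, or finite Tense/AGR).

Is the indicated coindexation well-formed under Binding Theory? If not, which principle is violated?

The two coindexed NPs are *Oliver₁* and *him₁*.
*him₁* is a pronoun. Its binding domain is the embedded TP, whose subject is Oliver₁.
*Oliver₁* c-commands it within that domain and carries the same index.
The pronoun is locally bound → Principle B violation.

Principle B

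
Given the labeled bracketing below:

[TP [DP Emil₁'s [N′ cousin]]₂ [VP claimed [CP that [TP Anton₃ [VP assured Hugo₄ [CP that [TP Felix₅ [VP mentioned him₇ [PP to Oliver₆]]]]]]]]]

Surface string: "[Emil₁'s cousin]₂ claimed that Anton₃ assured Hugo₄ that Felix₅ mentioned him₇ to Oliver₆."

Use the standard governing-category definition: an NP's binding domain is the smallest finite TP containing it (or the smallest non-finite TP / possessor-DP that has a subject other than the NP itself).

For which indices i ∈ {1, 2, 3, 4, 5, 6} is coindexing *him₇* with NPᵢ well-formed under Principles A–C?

*him* is a pronoun, so Principle B applies: it must be free in its binding domain.
Binding domain of *him₇*: the embedded TP, whose subject is Felix₅.
*Emil₁* and the pronoun do not c-command one another → neither Principle B nor Principle C is at stake; coindexation permitted.
*[Emil₁'s cousin]₂* c-commands the pronoun but from outside its binding domain, and is not c-commanded by it → coindexation permitted.
*Anton₃* c-commands the pronoun but from outside its binding domain, and is not c-commanded by it → coindexation permitted.
*Hugo₄* c-commands the pronoun but from outside its binding domain, and is not c-commanded by it → coindexation permitted.
*Felix₅* c-commands the pronoun within its binding domain → coindexation would violate Principle B.
*Oliver₆*: the pronoun c-commands this R-expression → coindexation would violate Principle C on *Oliver₆*.

{1, 2, 3, 4}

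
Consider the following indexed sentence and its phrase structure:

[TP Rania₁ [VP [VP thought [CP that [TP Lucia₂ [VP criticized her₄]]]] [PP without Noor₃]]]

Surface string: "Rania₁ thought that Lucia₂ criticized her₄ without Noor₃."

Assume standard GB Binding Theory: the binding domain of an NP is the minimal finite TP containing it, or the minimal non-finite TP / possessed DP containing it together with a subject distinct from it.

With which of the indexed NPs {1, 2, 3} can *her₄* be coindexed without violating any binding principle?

{1, 3}

*her* is a pronoun, so Principle B applies: it must be free in its binding domain.
Binding domain of *her₄*: the embedded TP, whose subject is Lucia₂.
*Rania₁* c-commands the pronoun but from outside its binding domain, and is not c-commanded by it → coindexation permitted.
*Lucia₂* c-commands the pronoun within its binding domain → coindexation would violate Principle B.
*Noor₃* and the pronoun do not c-command one another → neither Principle B nor Principle C is at stake; coindexation permitted.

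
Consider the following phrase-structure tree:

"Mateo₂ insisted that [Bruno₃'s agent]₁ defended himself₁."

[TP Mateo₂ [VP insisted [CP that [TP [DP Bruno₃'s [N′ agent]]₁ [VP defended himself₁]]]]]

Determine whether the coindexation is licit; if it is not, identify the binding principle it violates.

The two coindexed NPs are *[Bruno₃'s agent]₁* and *himself₁*.
*himself₁* is an anaphor; its binding domain is the embedded TP, whose subject is [Bruno₃'s agent]₁. *[Bruno₃'s agent]₁* c-commands it within that domain and shares its index, so Principle A is satisfied.
*[Bruno₃'s agent]₁* is an R-expression; *himself₁* does not c-command it, and no other NP shares its index, so Principle C is satisfied.
All principles are respected.

grammatical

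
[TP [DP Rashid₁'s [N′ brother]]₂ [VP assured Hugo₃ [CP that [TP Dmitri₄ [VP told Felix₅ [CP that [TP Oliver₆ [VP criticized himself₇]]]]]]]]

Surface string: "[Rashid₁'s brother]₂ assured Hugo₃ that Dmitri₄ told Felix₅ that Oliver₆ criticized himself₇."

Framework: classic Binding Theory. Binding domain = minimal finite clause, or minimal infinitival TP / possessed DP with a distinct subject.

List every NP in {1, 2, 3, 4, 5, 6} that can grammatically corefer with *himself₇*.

{6}

*himself* is an anaphor, so Principle A applies: it must be bound in its binding domain.
Binding domain of *himself₇*: the embedded TP, whose subject is Oliver₆.
*Rashid₁* does not c-command the anaphor → cannot bind it.
*[Rashid₁'s brother]₂* c-commands the anaphor but is outside its binding domain → cannot satisfy Principle A.
*Hugo₃* c-commands the anaphor but is outside its binding domain → cannot satisfy Principle A.
*Dmitri₄* c-commands the anaphor but is outside its binding domain → cannot satisfy Principle A.
*Felix₅* c-commands the anaphor but is outside its binding domain → cannot satisfy Principle A.
*Oliver₆* c-commands the anaphor within its binding domain → licit binder.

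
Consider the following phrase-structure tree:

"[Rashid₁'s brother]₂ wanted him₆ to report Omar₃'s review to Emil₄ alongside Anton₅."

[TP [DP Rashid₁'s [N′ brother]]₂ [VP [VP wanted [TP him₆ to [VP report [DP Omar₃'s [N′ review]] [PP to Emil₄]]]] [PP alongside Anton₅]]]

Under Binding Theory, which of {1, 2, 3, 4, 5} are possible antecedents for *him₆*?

*him* is a pronoun, so Principle B applies: it must be free in its binding domain.
Binding domain of *him₆*: the matrix TP, whose subject is [Rashid₁'s brother]₂.
*Rashid₁* and the pronoun do not c-command one another → neither Principle B nor Principle C is at stake; coindexation permitted.
*[Rashid₁'s brother]₂* c-commands the pronoun within its binding domain → coindexation would violate Principle B.
*Omar₃*: the pronoun c-commands this R-expression → coindexation would violate Principle C on *Omar₃*.
*Emil₄*: the pronoun c-commands this R-expression → coindexation would violate Principle C on *Emil₄*.
*Anton₅* and the pronoun do not c-command one another → neither Principle B nor Principle C is at stake; coindexation permitted.

{1, 5}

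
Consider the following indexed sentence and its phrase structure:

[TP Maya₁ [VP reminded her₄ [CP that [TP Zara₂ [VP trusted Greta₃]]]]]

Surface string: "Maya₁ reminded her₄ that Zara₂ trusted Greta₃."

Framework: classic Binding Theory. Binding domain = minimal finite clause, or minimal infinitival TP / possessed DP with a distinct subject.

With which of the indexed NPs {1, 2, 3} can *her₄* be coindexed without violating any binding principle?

none

*her* is a pronoun, so Principle B applies: it must be free in its binding domain.
Binding domain of *her₄*: the matrix TP, whose subject is Maya₁.
*Maya₁* c-commands the pronoun within its binding domain → coindexation would violate Principle B.
*Zara₂*: the pronoun c-commands this R-expression → coindexation would violate Principle C on *Zara₂*.
*Greta₃*: the pronoun c-commands this R-expression → coindexation would violate Principle C on *Greta₃*.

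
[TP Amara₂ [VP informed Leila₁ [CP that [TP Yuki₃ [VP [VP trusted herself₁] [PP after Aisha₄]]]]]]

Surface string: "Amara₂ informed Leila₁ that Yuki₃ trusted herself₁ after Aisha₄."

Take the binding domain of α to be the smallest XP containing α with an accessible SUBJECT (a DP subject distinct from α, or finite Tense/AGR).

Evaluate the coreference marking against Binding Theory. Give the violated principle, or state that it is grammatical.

Principle A

The two coindexed NPs are *Leila₁* and *herself₁*.
*herself₁* is an anaphor. Principle A requires it to be bound within its binding domain — the embedded TP, whose subject is Yuki₃.
Within that domain it is c-commanded by *Yuki₃*, which does not share its index.
*Leila₁* does c-command the anaphor, but from outside its binding domain.
The anaphor is unbound in its domain → Principle A violation.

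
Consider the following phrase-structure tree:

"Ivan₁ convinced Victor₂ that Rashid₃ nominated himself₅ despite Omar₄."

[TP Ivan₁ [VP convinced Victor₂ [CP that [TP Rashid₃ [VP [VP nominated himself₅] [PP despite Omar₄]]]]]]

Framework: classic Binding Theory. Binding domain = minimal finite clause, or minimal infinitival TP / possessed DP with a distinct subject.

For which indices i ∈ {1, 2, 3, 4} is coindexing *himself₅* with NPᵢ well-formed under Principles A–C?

{3}

*himself* is an anaphor, so Principle A applies: it must be bound in its binding domain.
Binding domain of *himself₅*: the embedded TP, whose subject is Rashid₃.
*Ivan₁* c-commands the anaphor but is outside its binding domain → cannot satisfy Principle A.
*Victor₂* c-commands the anaphor but is outside its binding domain → cannot satisfy Principle A.
*Rashid₃* c-commands the anaphor within its binding domain → licit binder.
*Omar₄* does not c-command the anaphor → cannot bind it.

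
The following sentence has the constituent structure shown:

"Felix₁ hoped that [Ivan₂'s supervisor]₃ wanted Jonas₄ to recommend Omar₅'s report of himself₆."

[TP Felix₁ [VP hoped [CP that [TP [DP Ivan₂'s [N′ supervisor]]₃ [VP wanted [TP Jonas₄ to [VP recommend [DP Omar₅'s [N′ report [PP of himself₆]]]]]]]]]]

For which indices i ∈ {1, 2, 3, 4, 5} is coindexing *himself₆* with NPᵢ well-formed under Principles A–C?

*himself* is an anaphor, so Principle A applies: it must be bound in its binding domain.
Binding domain of *himself₆*: the possessed DP, whose subject is Omar₅.
*Felix₁* c-commands the anaphor but is outside its binding domain → cannot satisfy Principle A.
*Ivan₂* does not c-command the anaphor → cannot bind it.
*[Ivan₂'s supervisor]₃* c-commands the anaphor but is outside its binding domain → cannot satisfy Principle A.
*Jonas₄* c-commands the anaphor but is outside its binding domain → cannot satisfy Principle A.
*Omar₅* c-commands the anaphor within its binding domain → licit binder.

{5}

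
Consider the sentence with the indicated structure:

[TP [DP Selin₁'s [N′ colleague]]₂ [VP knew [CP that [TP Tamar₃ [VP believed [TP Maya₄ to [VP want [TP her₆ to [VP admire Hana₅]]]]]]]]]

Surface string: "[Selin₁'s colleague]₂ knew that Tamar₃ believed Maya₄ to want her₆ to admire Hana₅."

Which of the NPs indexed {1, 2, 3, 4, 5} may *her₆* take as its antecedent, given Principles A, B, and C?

{1, 2, 3}

*her* is a pronoun, so Principle B applies: it must be free in its binding domain.
Binding domain of *her₆*: the embedded TP, whose subject is Maya₄.
*Selin₁* and the pronoun do not c-command one another → neither Principle B nor Principle C is at stake; coindexation permitted.
*[Selin₁'s colleague]₂* c-commands the pronoun but from outside its binding domain, and is not c-commanded by it → coindexation permitted.
*Tamar₃* c-commands the pronoun but from outside its binding domain, and is not c-commanded by it → coindexation permitted.
*Maya₄* c-commands the pronoun within its binding domain → coindexation would violate Principle B.
*Hana₅*: the pronoun c-commands this R-expression → coindexation would violate Principle C on *Hana₅*.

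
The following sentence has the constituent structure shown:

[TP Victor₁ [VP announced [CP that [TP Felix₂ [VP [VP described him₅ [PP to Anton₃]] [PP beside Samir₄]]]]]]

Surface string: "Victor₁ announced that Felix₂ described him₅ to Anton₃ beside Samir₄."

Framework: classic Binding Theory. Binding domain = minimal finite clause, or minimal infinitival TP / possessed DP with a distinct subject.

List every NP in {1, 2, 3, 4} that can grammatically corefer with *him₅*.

{1, 4}

*him* is a pronoun, so Principle B applies: it must be free in its binding domain.
Binding domain of *him₅*: the embedded TP, whose subject is Felix₂.
*Victor₁* c-commands the pronoun but from outside its binding domain, and is not c-commanded by it → coindexation permitted.
*Felix₂* c-commands the pronoun within its binding domain → coindexation would violate Principle B.
*Anton₃*: the pronoun c-commands this R-expression → coindexation would violate Principle C on *Anton₃*.
*Samir₄* and the pronoun do not c-command one another → neither Principle B nor Principle C is at stake; coindexation permitted.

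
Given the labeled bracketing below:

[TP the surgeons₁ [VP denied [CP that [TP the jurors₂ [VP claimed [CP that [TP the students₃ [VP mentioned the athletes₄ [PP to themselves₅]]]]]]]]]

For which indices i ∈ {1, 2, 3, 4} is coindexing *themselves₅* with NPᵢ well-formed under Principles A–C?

*themselves* is an anaphor, so Principle A applies: it must be bound in its binding domain.
Binding domain of *themselves₅*: the embedded TP, whose subject is the students₃.
*the surgeons₁* c-commands the anaphor but is outside its binding domain → cannot satisfy Principle A.
*the jurors₂* c-commands the anaphor but is outside its binding domain → cannot satisfy Principle A.
*the students₃* c-commands the anaphor within its binding domain → licit binder.
*the athletes₄* c-commands the anaphor within its binding domain → licit binder.

{3, 4}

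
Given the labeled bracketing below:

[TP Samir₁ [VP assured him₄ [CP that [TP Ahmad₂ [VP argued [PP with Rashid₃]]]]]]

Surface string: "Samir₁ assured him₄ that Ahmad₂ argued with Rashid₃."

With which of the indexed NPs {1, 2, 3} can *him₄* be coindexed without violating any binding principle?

*him* is a pronoun, so Principle B applies: it must be free in its binding domain.
Binding domain of *him₄*: the matrix TP, whose subject is Samir₁.
*Samir₁* c-commands the pronoun within its binding domain → coindexation would violate Principle B.
*Ahmad₂*: the pronoun c-commands this R-expression → coindexation would violate Principle C on *Ahmad₂*.
*Rashid₃*: the pronoun c-commands this R-expression → coindexation would violate Principle C on *Rashid₃*.

none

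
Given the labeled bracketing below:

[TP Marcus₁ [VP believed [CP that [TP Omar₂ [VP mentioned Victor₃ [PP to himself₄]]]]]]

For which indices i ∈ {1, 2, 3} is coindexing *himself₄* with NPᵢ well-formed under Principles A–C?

{2, 3}

*himself* is an anaphor, so Principle A applies: it must be bound in its binding domain.
Binding domain of *himself₄*: the embedded TP, whose subject is Omar₂.
*Marcus₁* c-commands the anaphor but is outside its binding domain → cannot satisfy Principle A.
*Omar₂* c-commands the anaphor within its binding domain → licit binder.
*Victor₃* c-commands the anaphor within its binding domain → licit binder.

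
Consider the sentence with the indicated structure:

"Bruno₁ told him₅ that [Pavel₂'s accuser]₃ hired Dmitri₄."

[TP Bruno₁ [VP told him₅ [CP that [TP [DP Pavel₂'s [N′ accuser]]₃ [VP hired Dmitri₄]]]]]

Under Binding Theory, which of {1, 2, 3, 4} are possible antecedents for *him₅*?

none

*him* is a pronoun, so Principle B applies: it must be free in its binding domain.
Binding domain of *him₅*: the matrix TP, whose subject is Bruno₁.
*Bruno₁* c-commands the pronoun within its binding domain → coindexation would violate Principle B.
*Pavel₂*: the pronoun c-commands this R-expression → coindexation would violate Principle C on *Pavel₂*.
*[Pavel₂'s accuser]₃*: the pronoun c-commands this R-expression → coindexation would violate Principle C on *[Pavel₂'s accuser]₃*.
*Dmitri₄*: the pronoun c-commands this R-expression → coindexation would violate Principle C on *Dmitri₄*.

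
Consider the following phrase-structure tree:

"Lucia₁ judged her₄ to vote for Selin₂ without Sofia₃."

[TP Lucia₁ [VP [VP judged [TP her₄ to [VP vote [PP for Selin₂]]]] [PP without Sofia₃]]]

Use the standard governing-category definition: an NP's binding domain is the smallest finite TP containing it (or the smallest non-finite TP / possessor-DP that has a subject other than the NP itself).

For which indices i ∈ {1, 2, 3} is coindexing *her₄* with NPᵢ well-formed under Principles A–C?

{3}

*her* is a pronoun, so Principle B applies: it must be free in its binding domain.
Binding domain of *her₄*: the matrix TP, whose subject is Lucia₁.
*Lucia₁* c-commands the pronoun within its binding domain → coindexation would violate Principle B.
*Selin₂*: the pronoun c-commands this R-expression → coindexation would violate Principle C on *Selin₂*.
*Sofia₃* and the pronoun do not c-command one another → neither Principle B nor Principle C is at stake; coindexation permitted.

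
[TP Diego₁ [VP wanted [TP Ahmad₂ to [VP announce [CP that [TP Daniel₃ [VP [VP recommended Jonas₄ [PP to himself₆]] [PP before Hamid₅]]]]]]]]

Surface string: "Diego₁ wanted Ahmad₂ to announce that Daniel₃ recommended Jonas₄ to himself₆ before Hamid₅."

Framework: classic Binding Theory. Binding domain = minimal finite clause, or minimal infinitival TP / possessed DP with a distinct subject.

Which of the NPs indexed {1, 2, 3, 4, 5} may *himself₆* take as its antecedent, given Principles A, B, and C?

{3, 4}

*himself* is an anaphor, so Principle A applies: it must be bound in its binding domain.
Binding domain of *himself₆*: the embedded TP, whose subject is Daniel₃.
*Diego₁* c-commands the anaphor but is outside its binding domain → cannot satisfy Principle A.
*Ahmad₂* c-commands the anaphor but is outside its binding domain → cannot satisfy Principle A.
*Daniel₃* c-commands the anaphor within its binding domain → licit binder.
*Jonas₄* c-commands the anaphor within its binding domain → licit binder.
*Hamid₅* does not c-command the anaphor → cannot bind it.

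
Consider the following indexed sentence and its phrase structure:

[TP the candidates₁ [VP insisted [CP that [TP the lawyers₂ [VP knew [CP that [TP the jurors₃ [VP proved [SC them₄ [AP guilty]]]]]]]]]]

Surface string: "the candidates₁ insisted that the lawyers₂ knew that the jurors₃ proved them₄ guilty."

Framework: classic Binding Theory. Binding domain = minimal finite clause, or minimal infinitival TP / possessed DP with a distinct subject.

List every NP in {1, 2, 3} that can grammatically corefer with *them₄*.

*them* is a pronoun, so Principle B applies: it must be free in its binding domain.
Binding domain of *them₄*: the embedded TP, whose subject is the jurors₃.
*the candidates₁* c-commands the pronoun but from outside its binding domain, and is not c-commanded by it → coindexation permitted.
*the lawyers₂* c-commands the pronoun but from outside its binding domain, and is not c-commanded by it → coindexation permitted.
*the jurors₃* c-commands the pronoun within its binding domain → coindexation would violate Principle B.

{1, 2}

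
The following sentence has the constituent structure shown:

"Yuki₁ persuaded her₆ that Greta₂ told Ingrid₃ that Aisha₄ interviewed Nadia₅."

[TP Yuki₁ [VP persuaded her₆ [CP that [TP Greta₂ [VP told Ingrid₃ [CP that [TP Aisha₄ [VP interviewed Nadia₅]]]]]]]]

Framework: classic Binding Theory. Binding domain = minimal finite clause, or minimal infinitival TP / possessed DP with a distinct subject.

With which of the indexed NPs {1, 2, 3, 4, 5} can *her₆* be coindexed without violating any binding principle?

none

*her* is a pronoun, so Principle B applies: it must be free in its binding domain.
Binding domain of *her₆*: the matrix TP, whose subject is Yuki₁.
*Yuki₁* c-commands the pronoun within its binding domain → coindexation would violate Principle B.
*Greta₂*: the pronoun c-commands this R-expression → coindexation would violate Principle C on *Greta₂*.
*Ingrid₃*: the pronoun c-commands this R-expression → coindexation would violate Principle C on *Ingrid₃*.
*Aisha₄*: the pronoun c-commands this R-expression → coindexation would violate Principle C on *Aisha₄*.
*Nadia₅*: the pronoun c-commands this R-expression → coindexation would violate Principle C on *Nadia₅*.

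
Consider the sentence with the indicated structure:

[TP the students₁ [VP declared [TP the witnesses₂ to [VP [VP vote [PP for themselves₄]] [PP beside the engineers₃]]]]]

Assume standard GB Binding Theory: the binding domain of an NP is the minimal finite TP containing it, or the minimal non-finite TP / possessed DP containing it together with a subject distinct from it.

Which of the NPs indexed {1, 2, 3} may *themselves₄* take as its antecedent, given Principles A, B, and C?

*themselves* is an anaphor, so Principle A applies: it must be bound in its binding domain.
Binding domain of *themselves₄*: the embedded TP, whose subject is the witnesses₂.
*the students₁* c-commands the anaphor but is outside its binding domain → cannot satisfy Principle A.
*the witnesses₂* c-commands the anaphor within its binding domain → licit binder.
*the engineers₃* does not c-command the anaphor → cannot bind it.

{2}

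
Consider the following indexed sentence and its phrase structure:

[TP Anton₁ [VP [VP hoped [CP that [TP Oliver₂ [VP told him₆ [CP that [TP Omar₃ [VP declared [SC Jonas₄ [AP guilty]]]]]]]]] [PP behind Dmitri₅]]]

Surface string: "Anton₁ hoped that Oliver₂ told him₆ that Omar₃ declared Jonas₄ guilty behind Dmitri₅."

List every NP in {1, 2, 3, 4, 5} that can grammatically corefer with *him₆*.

*him* is a pronoun, so Principle B applies: it must be free in its binding domain.
Binding domain of *him₆*: the embedded TP, whose subject is Oliver₂.
*Anton₁* c-commands the pronoun but from outside its binding domain, and is not c-commanded by it → coindexation permitted.
*Oliver₂* c-commands the pronoun within its binding domain → coindexation would violate Principle B.
*Omar₃*: the pronoun c-commands this R-expression → coindexation would violate Principle C on *Omar₃*.
*Jonas₄*: the pronoun c-commands this R-expression → coindexation would violate Principle C on *Jonas₄*.
*Dmitri₅* and the pronoun do not c-command one another → neither Principle B nor Principle C is at stake; coindexation permitted.

{1, 5}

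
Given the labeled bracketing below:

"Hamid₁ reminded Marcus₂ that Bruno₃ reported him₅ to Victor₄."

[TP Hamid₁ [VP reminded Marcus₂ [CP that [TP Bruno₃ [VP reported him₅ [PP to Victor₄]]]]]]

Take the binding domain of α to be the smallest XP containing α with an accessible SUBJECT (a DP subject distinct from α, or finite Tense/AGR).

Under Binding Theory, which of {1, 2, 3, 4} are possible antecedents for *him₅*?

{1, 2}

*him* is a pronoun, so Principle B applies: it must be free in its binding domain.
Binding domain of *him₅*: the embedded TP, whose subject is Bruno₃.
*Hamid₁* c-commands the pronoun but from outside its binding domain, and is not c-commanded by it → coindexation permitted.
*Marcus₂* c-commands the pronoun but from outside its binding domain, and is not c-commanded by it → coindexation permitted.
*Bruno₃* c-commands the pronoun within its binding domain → coindexation would violate Principle B.
*Victor₄*: the pronoun c-commands this R-expression → coindexation would violate Principle C on *Victor₄*.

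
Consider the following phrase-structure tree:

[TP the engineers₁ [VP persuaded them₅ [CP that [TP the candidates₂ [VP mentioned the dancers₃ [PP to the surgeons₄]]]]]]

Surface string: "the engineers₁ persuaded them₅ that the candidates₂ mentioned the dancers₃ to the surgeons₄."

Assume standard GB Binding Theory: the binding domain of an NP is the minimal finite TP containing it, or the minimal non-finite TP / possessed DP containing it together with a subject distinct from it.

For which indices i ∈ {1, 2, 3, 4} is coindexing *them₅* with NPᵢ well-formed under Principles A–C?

*them* is a pronoun, so Principle B applies: it must be free in its binding domain.
Binding domain of *them₅*: the matrix TP, whose subject is the engineers₁.
*the engineers₁* c-commands the pronoun within its binding domain → coindexation would violate Principle B.
*the candidates₂*: the pronoun c-commands this R-expression → coindexation would violate Principle C on *the candidates₂*.
*the dancers₃*: the pronoun c-commands this R-expression → coindexation would violate Principle C on *the dancers₃*.
*the surgeons₄*: the pronoun c-commands this R-expression → coindexation would violate Principle C on *the surgeons₄*.

none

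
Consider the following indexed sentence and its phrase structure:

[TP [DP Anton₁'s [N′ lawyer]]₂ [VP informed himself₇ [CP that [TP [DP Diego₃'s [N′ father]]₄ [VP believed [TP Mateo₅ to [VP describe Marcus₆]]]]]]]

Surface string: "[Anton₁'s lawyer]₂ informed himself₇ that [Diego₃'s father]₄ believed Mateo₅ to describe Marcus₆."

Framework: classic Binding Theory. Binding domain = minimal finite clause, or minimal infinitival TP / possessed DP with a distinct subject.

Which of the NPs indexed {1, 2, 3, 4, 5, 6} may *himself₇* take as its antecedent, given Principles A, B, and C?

*himself* is an anaphor, so Principle A applies: it must be bound in its binding domain.
Binding domain of *himself₇*: the matrix TP, whose subject is [Anton₁'s lawyer]₂.
*Anton₁* does not c-command the anaphor → cannot bind it.
*[Anton₁'s lawyer]₂* c-commands the anaphor within its binding domain → licit binder.
*Diego₃* does not c-command the anaphor → cannot bind it.
*[Diego₃'s father]₄* does not c-command the anaphor → cannot bind it.
*Mateo₅* does not c-command the anaphor → cannot bind it.
*Marcus₆* does not c-command the anaphor → cannot bind it.

{2}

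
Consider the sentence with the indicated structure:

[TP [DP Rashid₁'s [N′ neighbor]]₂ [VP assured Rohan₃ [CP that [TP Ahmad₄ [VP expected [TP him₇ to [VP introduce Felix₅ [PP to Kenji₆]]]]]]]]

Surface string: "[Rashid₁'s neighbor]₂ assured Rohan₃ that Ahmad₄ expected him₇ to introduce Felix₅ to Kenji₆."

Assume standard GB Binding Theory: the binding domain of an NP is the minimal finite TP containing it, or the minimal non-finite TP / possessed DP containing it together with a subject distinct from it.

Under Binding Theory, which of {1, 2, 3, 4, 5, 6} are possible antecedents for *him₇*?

{1, 2, 3}

*him* is a pronoun, so Principle B applies: it must be free in its binding domain.
Binding domain of *him₇*: the embedded TP, whose subject is Ahmad₄.
*Rashid₁* and the pronoun do not c-command one another → neither Principle B nor Principle C is at stake; coindexation permitted.
*[Rashid₁'s neighbor]₂* c-commands the pronoun but from outside its binding domain, and is not c-commanded by it → coindexation permitted.
*Rohan₃* c-commands the pronoun but from outside its binding domain, and is not c-commanded by it → coindexation permitted.
*Ahmad₄* c-commands the pronoun within its binding domain → coindexation would violate Principle B.
*Felix₅*: the pronoun c-commands this R-expression → coindexation would violate Principle C on *Felix₅*.
*Kenji₆*: the pronoun c-commands this R-expression → coindexation would violate Principle C on *Kenji₆*.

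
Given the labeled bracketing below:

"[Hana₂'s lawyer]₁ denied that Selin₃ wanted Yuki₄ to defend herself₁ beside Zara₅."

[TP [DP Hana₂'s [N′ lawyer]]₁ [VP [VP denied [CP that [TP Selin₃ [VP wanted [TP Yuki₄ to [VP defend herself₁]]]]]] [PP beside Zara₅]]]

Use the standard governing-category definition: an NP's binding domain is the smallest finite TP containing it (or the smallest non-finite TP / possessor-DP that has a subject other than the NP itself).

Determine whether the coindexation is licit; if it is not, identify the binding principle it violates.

The two coindexed NPs are *[Hana₂'s lawyer]₁* and *herself₁*.
*herself₁* is an anaphor. Principle A requires it to be bound within its binding domain — the embedded TP, whose subject is Yuki₄.
Within that domain it is c-commanded by *Yuki₄*, which does not share its index.
*[Hana₂'s lawyer]₁* does c-command the anaphor, but from outside its binding domain.
The anaphor is unbound in its domain → Principle A violation.

Principle A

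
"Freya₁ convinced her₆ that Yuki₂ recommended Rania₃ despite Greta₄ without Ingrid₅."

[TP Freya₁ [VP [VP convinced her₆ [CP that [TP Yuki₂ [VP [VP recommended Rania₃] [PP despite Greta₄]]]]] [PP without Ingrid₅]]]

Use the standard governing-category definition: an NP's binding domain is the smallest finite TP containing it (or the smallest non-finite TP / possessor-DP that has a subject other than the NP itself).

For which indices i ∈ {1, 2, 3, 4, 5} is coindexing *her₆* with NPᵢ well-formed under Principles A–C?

{5}

*her* is a pronoun, so Principle B applies: it must be free in its binding domain.
Binding domain of *her₆*: the matrix TP, whose subject is Freya₁.
*Freya₁* c-commands the pronoun within its binding domain → coindexation would violate Principle B.
*Yuki₂*: the pronoun c-commands this R-expression → coindexation would violate Principle C on *Yuki₂*.
*Rania₃*: the pronoun c-commands this R-expression → coindexation would violate Principle C on *Rania₃*.
*Greta₄*: the pronoun c-commands this R-expression → coindexation would violate Principle C on *Greta₄*.
*Ingrid₅* and the pronoun do not c-command one another → neither Principle B nor Principle C is at stake; coindexation permitted.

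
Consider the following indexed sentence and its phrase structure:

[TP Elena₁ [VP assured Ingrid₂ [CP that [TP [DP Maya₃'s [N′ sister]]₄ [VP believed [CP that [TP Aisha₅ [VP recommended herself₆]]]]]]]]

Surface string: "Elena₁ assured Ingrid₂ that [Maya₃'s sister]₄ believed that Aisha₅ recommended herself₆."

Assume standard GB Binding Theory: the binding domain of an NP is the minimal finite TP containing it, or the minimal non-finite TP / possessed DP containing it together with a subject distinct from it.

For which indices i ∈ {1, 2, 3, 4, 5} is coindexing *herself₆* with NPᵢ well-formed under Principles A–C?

{5}

*herself* is an anaphor, so Principle A applies: it must be bound in its binding domain.
Binding domain of *herself₆*: the embedded TP, whose subject is Aisha₅.
*Elena₁* c-commands the anaphor but is outside its binding domain → cannot satisfy Principle A.
*Ingrid₂* c-commands the anaphor but is outside its binding domain → cannot satisfy Principle A.
*Maya₃* does not c-command the anaphor → cannot bind it.
*[Maya₃'s sister]₄* c-commands the anaphor but is outside its binding domain → cannot satisfy Principle A.
*Aisha₅* c-commands the anaphor within its binding domain → licit binder.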